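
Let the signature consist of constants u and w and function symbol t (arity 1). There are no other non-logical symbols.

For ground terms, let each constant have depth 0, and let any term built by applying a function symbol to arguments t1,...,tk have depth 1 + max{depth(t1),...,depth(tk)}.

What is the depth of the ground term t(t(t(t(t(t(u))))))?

depth(t(u)) = 1 + depth(u) = 1 + 0 = 1
depth(t(t(u))) = 1 + depth(t(u)) = 1 + 1 = 2
depth(t(t(t(u)))) = 1 + depth(t(t(u))) = 1 + 2 = 3
depth(t(t(t(t(u))))) = 1 + depth(t(t(t(u)))) = 1 + 3 = 4
depth(t(t(t(t(t(u)))))) = 1 + depth(t(t(t(t(u))))) = 1 + 4 = 5
depth(t(t(t(t(t(t(u))))))) = 1 + depth(t(t(t(t(t(u)))))) = 1 + 5 = 6

6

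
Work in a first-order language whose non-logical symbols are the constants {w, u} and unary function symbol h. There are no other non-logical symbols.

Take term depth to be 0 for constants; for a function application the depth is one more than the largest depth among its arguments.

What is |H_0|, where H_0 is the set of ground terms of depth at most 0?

2

Write N_k for the number of ground terms of depth ≤ k. A term of depth ≤ k is either a constant or a function symbol applied to arguments of depth ≤ k−1, so N_k = 2 + N_{k-1}.
N_0 = 2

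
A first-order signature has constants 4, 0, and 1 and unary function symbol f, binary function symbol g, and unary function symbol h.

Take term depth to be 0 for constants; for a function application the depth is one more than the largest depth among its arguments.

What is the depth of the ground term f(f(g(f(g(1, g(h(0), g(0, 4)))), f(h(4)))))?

7

depth(h(0)) = 1 + depth(0) = 1 + 0 = 1
depth(g(0, 4)) = 1 + max(0, 0) = 1
depth(g(h(0), g(0, 4))) = 1 + max(1, 1) = 2
depth(g(1, g(h(0), g(0, 4)))) = 1 + max(0, 2) = 3
depth(f(g(1, g(h(0), g(0, 4))))) = 1 + depth(g(1, g(h(0), g(0, 4)))) = 1 + 3 = 4
depth(h(4)) = 1 + depth(4) = 1 + 0 = 1
depth(f(h(4))) = 1 + depth(h(4)) = 1 + 1 = 2
depth(g(f(g(1, g(h(0), g(0, 4)))), f(h(4)))) = 1 + max(4, 2) = 5
depth(f(g(f(g(1, g(h(0), g(0, 4)))), f(h(4))))) = 1 + depth(g(f(g(1, g(h(0), g(0, 4)))), f(h(4)))) = 1 + 5 = 6
depth(f(f(g(f(g(1, g(h(0), g(0, 4)))), f(h(4)))))) = 1 + depth(f(g(f(g(1, g(h(0), g(0, 4)))), f(h(4))))) = 1 + 6 = 7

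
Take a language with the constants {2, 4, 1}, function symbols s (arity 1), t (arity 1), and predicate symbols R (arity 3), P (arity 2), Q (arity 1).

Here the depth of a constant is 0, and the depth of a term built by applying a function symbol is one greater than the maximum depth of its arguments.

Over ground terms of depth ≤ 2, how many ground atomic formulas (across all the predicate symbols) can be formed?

First count ground terms of depth ≤ 2.
If N_k denotes the number of depth-≤k ground terms, the 3 constants give N_0 = 3, and each function symbol of arity r contributes N_{k-1}^r new terms at level k: N_k = 3 + N_{k-1} + N_{k-1}.
N_0 = 3
N_1 = 3 + 3 + 3 = 9
N_2 = 3 + 9 + 9 = 21
So |H| = 21.
Each predicate of arity r yields |H|^r ground atoms (one per choice of an r-tuple from H):
  R: 21^3 = 9261;  P: 21^2 = 441;  Q: 21
Total ground atoms: 9261 + 441 + 21 = 9723.

9723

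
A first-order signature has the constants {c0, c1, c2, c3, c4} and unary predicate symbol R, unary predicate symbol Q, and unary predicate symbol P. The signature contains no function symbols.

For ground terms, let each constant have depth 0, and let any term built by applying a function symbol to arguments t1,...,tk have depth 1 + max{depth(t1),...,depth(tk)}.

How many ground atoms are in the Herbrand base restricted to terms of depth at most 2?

15

First count ground terms of depth ≤ 2.
With no function symbols every ground term is a constant, so there are exactly 5 ground terms at every depth bound.
N_0 = 5
N_1 = 5
N_2 = 5
So |H| = 5.
Each predicate of arity r yields |H|^r ground atoms (one per choice of an r-tuple from H):
  R: 5;  Q: 5;  P: 5
Total ground atoms: 5 + 5 + 5 = 15.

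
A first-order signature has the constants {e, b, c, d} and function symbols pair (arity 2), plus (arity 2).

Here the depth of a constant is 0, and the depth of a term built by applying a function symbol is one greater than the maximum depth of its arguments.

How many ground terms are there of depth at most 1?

Let N_k = |{terms of depth ≤ k}|. Then N_0 = 4 and N_k = 4 + N_{k-1}^2 + N_{k-1}^2 for k ≥ 1 (one summand per function symbol, arity giving the exponent).
N_0 = 4
N_1 = 4 + 4^2 + 4^2 = 36

36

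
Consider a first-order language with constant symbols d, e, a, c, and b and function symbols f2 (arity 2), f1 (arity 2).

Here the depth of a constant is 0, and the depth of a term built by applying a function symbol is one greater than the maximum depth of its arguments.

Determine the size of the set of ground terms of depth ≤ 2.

6055

If N_k denotes the number of depth-≤k ground terms, the 5 constants give N_0 = 5, and each function symbol of arity r contributes N_{k-1}^r new terms at level k: N_k = 5 + N_{k-1}^2 + N_{k-1}^2.
N_0 = 5
N_1 = 5 + 5^2 + 5^2 = 55
N_2 = 5 + 55^2 + 55^2 = 6055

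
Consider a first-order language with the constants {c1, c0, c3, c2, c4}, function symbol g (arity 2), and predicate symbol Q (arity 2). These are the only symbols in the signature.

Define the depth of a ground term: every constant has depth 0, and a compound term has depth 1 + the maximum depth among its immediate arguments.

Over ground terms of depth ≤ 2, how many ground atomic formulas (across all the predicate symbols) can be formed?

819025

First count ground terms of depth ≤ 2.
Write N_k for the number of ground terms of depth ≤ k. A term of depth ≤ k is either a constant or a function symbol applied to arguments of depth ≤ k−1, so N_k = 5 + N_{k-1}^2.
N_0 = 5
N_1 = 5 + 5^2 = 30
N_2 = 5 + 30^2 = 905
So |H| = 905.
Ground atoms are formed by filling each argument slot of a predicate with a term from H, so an r-ary predicate gives |H|^r atoms:
  Q: 905^2 = 819025
Total ground atoms: 819025.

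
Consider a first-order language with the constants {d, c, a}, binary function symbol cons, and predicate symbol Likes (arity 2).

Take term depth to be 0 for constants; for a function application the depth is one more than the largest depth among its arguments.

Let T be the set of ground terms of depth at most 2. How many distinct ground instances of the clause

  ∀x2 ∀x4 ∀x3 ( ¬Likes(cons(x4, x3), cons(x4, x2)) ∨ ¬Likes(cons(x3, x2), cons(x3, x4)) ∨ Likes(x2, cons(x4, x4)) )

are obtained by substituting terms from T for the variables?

Ground terms of depth ≤ 2:
  Count level by level. With function symbols cons/2, the terms of depth ≤ k are the 3 constants together with each function applied to depth-≤(k−1) tuples, so N_k = 3 + N_{k-1}^2.
  N_0 = 3
  N_1 = 3 + 3^2 = 12
  N_2 = 3 + 12^2 = 147
So there are 147 ground terms available for substitution.
Each of x2, x4, x3 ranges independently over the available ground terms, and distinct assignments produce distinct instances.
Number of ground instances = 147^3 = 3176523.

3176523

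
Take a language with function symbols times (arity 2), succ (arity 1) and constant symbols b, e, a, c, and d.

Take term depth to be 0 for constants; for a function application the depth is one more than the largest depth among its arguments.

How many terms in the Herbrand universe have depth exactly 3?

Write N_k for the number of ground terms of depth ≤ k. A term of depth ≤ k is either a constant or a function symbol applied to arguments of depth ≤ k−1, so N_k = 5 + N_{k-1}^2 + N_{k-1}.
N_0 = 5
N_1 = 5 + 5^2 + 5 = 35
N_2 = 5 + 35^2 + 35 = 1265
N_3 = 5 + 1265^2 + 1265 = 1601495
Terms of depth exactly 3: N_3 − N_2 = 1601495 − 1265 = 1600230.

1600230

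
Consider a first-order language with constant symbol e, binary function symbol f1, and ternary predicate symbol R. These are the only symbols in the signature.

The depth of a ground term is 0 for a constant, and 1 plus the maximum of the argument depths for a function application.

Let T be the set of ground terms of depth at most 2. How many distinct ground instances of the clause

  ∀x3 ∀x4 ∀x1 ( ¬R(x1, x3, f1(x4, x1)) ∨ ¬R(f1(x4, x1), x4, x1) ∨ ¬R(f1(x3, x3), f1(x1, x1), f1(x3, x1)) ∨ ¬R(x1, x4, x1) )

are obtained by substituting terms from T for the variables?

125

Ground terms of depth ≤ 2:
  Write N_k for the number of ground terms of depth ≤ k. A term of depth ≤ k is either a constant or a function symbol applied to arguments of depth ≤ k−1, so N_k = 1 + N_{k-1}^2.
  N_0 = 1
  N_1 = 1 + 1^2 = 2
  N_2 = 1 + 2^2 = 5
So there are 5 ground terms available for substitution.
There are 3 variables to instantiate (x3, x4, x1), each occurring in at least one literal, so different choices give different ground instances.
Number of ground instances = 5^3 = 125.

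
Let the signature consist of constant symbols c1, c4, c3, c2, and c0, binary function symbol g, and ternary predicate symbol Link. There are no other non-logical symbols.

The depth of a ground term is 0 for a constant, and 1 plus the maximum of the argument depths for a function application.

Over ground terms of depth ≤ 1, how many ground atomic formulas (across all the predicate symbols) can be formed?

First count ground terms of depth ≤ 1.
Let N_k = |{terms of depth ≤ k}|. Then N_0 = 5 and N_k = 5 + N_{k-1}^2 for k ≥ 1 (one summand per function symbol, arity giving the exponent).
N_0 = 5
N_1 = 5 + 5^2 = 30
So |H| = 30.
Ground atoms are formed by filling each argument slot of a predicate with a term from H, so an r-ary predicate gives |H|^r atoms:
  Link: 30^3 = 27000
Total ground atoms: 27000.

27000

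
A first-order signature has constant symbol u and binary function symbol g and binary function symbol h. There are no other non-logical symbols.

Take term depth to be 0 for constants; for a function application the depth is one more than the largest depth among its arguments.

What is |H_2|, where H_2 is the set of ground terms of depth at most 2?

19

Let N_k = |{terms of depth ≤ k}|. Then N_0 = 1 and N_k = 1 + N_{k-1}^2 + N_{k-1}^2 for k ≥ 1 (one summand per function symbol, arity giving the exponent).
N_0 = 1
N_1 = 1 + 1^2 + 1^2 = 3
N_2 = 1 + 3^2 + 3^2 = 19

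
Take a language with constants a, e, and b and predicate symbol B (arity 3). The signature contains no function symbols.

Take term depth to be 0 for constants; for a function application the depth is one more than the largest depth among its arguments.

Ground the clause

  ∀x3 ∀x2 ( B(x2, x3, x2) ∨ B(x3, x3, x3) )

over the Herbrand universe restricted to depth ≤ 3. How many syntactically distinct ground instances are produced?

Ground terms of depth ≤ 3:
  With no function symbols every ground term is a constant, so there are exactly 3 ground terms at every depth bound.
  N_0 = 3
  N_1 = 3
  N_2 = 3
  N_3 = 3
So there are 3 ground terms available for substitution.
The clause has 2 distinct variables (x3, x2), each appearing in the body. In the free term algebra distinct substitutions yield syntactically distinct ground instances.
Number of ground instances = 3^2 = 9.

9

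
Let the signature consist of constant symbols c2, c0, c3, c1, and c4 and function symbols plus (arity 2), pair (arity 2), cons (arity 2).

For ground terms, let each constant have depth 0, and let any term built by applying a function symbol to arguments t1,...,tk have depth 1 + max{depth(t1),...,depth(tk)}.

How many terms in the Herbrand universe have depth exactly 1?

75

Let N_k count ground terms of depth at most k. Each non-constant term of depth ≤ k is some function symbol applied to depth-≤(k−1) arguments, giving N_k = 5 + N_{k-1}^2 + N_{k-1}^2 + N_{k-1}^2.
N_0 = 5
N_1 = 5 + 5^2 + 5^2 + 5^2 = 80
Terms of depth exactly 1: N_1 − N_0 = 80 − 5 = 75.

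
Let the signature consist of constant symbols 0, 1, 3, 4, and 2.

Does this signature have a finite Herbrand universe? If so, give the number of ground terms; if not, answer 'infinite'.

There are no function symbols, so every ground term is one of the 5 constants.
The Herbrand universe is {0, 1, 3, 4, 2}, which is finite with 5 elements.

5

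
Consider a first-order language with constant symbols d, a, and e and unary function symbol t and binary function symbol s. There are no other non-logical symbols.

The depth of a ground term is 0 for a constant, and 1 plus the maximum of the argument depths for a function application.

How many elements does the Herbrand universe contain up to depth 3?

Let N_k = |{terms of depth ≤ k}|. Then N_0 = 3 and N_k = 3 + N_{k-1} + N_{k-1}^2 for k ≥ 1 (one summand per function symbol, arity giving the exponent).
N_0 = 3
N_1 = 3 + 3 + 3^2 = 15
N_2 = 3 + 15 + 15^2 = 243
N_3 = 3 + 243 + 243^2 = 59295

59295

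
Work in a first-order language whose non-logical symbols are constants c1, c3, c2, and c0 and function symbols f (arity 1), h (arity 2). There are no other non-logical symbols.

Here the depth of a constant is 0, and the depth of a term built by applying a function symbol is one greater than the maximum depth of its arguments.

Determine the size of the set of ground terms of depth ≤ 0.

Write N_k for the number of ground terms of depth ≤ k. A term of depth ≤ k is either a constant or a function symbol applied to arguments of depth ≤ k−1, so N_k = 4 + N_{k-1} + N_{k-1}^2.
N_0 = 4
Explicitly: c1, c3, c2, c0.

4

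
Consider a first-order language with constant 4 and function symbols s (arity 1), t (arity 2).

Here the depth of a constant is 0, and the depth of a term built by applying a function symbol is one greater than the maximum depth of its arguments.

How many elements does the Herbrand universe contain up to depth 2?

If N_k denotes the number of depth-≤k ground terms, the 1 constant gives N_0 = 1, and each function symbol of arity r contributes N_{k-1}^r new terms at level k: N_k = 1 + N_{k-1} + N_{k-1}^2.
N_0 = 1
N_1 = 1 + 1 + 1^2 = 3
N_2 = 1 + 3 + 3^2 = 13

13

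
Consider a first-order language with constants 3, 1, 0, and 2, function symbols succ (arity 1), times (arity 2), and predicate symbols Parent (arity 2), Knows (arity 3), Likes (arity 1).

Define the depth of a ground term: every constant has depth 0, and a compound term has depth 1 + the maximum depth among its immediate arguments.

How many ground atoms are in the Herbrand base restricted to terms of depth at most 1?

First count ground terms of depth ≤ 1.
Let N_k count ground terms of depth at most k. Each non-constant term of depth ≤ k is some function symbol applied to depth-≤(k−1) arguments, giving N_k = 4 + N_{k-1} + N_{k-1}^2.
N_0 = 4
N_1 = 4 + 4 + 4^2 = 24
So |H| = 24.
Ground atoms are formed by filling each argument slot of a predicate with a term from H, so an r-ary predicate gives |H|^r atoms:
  Parent: 24^2 = 576;  Knows: 24^3 = 13824;  Likes: 24
Total ground atoms: 576 + 13824 + 24 = 14424.

14424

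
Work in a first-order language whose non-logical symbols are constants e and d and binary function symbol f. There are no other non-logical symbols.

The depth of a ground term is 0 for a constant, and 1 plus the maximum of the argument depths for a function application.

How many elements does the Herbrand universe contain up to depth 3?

Write N_k for the number of ground terms of depth ≤ k. A term of depth ≤ k is either a constant or a function symbol applied to arguments of depth ≤ k−1, so N_k = 2 + N_{k-1}^2.
N_0 = 2
N_1 = 2 + 2^2 = 6
N_2 = 2 + 6^2 = 38
N_3 = 2 + 38^2 = 1446

1446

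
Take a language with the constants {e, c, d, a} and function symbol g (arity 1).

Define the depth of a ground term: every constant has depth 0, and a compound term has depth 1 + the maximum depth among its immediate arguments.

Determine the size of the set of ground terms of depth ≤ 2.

12

Count level by level. With function symbols g/1, the terms of depth ≤ k are the 4 constants together with each function applied to depth-≤(k−1) tuples, so N_k = 4 + N_{k-1}.
N_0 = 4
N_1 = 4 + 4 = 8
N_2 = 4 + 8 = 12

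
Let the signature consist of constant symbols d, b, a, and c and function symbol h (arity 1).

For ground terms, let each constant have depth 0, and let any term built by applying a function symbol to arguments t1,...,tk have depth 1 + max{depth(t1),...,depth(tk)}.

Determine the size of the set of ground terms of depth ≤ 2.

Count level by level. With function symbols h/1, the terms of depth ≤ k are the 4 constants together with each function applied to depth-≤(k−1) tuples, so N_k = 4 + N_{k-1}.
N_0 = 4
N_1 = 4 + 4 = 8
N_2 = 4 + 8 = 12

12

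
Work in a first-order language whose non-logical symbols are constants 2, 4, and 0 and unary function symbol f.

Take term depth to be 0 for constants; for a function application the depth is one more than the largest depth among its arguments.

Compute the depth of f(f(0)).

2

depth(f(0)) = 1 + depth(0) = 1 + 0 = 1
depth(f(f(0))) = 1 + depth(f(0)) = 1 + 1 = 2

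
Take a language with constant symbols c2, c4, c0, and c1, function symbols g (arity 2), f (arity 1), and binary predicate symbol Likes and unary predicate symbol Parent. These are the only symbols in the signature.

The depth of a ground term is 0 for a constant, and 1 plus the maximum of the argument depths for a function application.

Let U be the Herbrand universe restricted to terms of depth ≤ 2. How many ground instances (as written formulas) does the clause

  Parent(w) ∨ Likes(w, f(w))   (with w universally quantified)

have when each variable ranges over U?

604

Ground terms of depth ≤ 2:
  Let N_k count ground terms of depth at most k. Each non-constant term of depth ≤ k is some function symbol applied to depth-≤(k−1) arguments, giving N_k = 4 + N_{k-1}^2 + N_{k-1}.
  N_0 = 4
  N_1 = 4 + 4^2 + 4 = 24
  N_2 = 4 + 24^2 + 24 = 604
So there are 604 ground terms available for substitution.
There is 1 variable to instantiate (w),  occurring in at least one literal, so different choices give different ground instances.
Number of ground instances = 604.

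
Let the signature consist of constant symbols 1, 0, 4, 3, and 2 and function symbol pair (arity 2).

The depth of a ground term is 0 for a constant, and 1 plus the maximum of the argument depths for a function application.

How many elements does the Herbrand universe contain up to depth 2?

Write N_k for the number of ground terms of depth ≤ k. A term of depth ≤ k is either a constant or a function symbol applied to arguments of depth ≤ k−1, so N_k = 5 + N_{k-1}^2.
N_0 = 5
N_1 = 5 + 5^2 = 30
N_2 = 5 + 30^2 = 905

905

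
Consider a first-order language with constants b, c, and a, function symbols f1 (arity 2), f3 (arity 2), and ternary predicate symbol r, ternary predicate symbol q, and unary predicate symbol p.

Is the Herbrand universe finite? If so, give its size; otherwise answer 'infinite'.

The signature has at least one function symbol (f1, arity 2) and at least one constant (b).
Iterating f1 gives infinitely many distinct ground terms: b, f1(b, b), f1(f1(b, b), f1(b, b)), ...
So the Herbrand universe is infinite.

infinite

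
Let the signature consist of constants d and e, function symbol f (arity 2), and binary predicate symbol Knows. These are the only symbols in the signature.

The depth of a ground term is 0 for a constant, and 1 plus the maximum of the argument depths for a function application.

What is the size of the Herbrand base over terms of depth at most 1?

36

First count ground terms of depth ≤ 1.
If N_k denotes the number of depth-≤k ground terms, the 2 constants give N_0 = 2, and each function symbol of arity r contributes N_{k-1}^r new terms at level k: N_k = 2 + N_{k-1}^2.
N_0 = 2
N_1 = 2 + 2^2 = 6
So |H| = 6.
A ground atom is a predicate applied to a tuple of terms from H, so the count is the sum over predicates of |H|^arity:
  Knows: 6^2 = 36
Total ground atoms: 36.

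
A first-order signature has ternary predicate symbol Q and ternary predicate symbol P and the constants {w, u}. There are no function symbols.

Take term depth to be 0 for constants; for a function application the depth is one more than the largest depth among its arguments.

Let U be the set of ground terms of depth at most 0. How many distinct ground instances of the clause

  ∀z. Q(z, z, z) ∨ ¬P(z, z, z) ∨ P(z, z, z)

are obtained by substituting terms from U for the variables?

Ground terms of depth ≤ 0:
  With no function symbols every ground term is a constant, so there are exactly 2 ground terms at every depth bound.
  N_0 = 2
So there are 2 ground terms available for substitution.
The variable z ranges independently over the available ground terms, and distinct assignments produce distinct instances.
Number of ground instances = 2.

2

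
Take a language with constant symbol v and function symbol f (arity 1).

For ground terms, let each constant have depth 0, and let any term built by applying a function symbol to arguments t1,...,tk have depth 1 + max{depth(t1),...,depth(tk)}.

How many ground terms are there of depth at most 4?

Write N_k for the number of ground terms of depth ≤ k. A term of depth ≤ k is either a constant or a function symbol applied to arguments of depth ≤ k−1, so N_k = 1 + N_{k-1}.
N_0 = 1
N_1 = 1 + 1 = 2
N_2 = 1 + 2 = 3
N_3 = 1 + 3 = 4
N_4 = 1 + 4 = 5
Explicitly: v, f(v), f(f(v)), f(f(f(v))), f(f(f(f(v)))).

5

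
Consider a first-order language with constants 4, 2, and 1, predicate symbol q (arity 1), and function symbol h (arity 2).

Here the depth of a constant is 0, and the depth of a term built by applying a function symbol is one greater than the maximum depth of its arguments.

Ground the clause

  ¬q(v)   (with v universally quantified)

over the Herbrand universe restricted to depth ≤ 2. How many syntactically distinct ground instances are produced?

Ground terms of depth ≤ 2:
  Count level by level. With function symbols h/2, the terms of depth ≤ k are the 3 constants together with each function applied to depth-≤(k−1) tuples, so N_k = 3 + N_{k-1}^2.
  N_0 = 3
  N_1 = 3 + 3^2 = 12
  N_2 = 3 + 12^2 = 147
So there are 147 ground terms available for substitution.
There is 1 variable to instantiate (v),  occurring in at least one literal, so different choices give different ground instances.
Number of ground instances = 147.

147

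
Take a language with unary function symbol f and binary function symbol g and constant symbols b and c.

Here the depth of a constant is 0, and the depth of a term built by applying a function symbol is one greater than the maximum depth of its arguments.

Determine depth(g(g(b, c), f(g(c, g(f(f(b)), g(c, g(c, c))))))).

depth(g(b, c)) = 1 + max(0, 0) = 1
depth(f(b)) = 1 + depth(b) = 1 + 0 = 1
depth(f(f(b))) = 1 + depth(f(b)) = 1 + 1 = 2
depth(g(c, c)) = 1 + max(0, 0) = 1
depth(g(c, g(c, c))) = 1 + max(0, 1) = 2
depth(g(f(f(b)), g(c, g(c, c)))) = 1 + max(2, 2) = 3
depth(g(c, g(f(f(b)), g(c, g(c, c))))) = 1 + max(0, 3) = 4
depth(f(g(c, g(f(f(b)), g(c, g(c, c)))))) = 1 + depth(g(c, g(f(f(b)), g(c, g(c, c))))) = 1 + 4 = 5
depth(g(g(b, c), f(g(c, g(f(f(b)), g(c, g(c, c))))))) = 1 + max(1, 5) = 6

6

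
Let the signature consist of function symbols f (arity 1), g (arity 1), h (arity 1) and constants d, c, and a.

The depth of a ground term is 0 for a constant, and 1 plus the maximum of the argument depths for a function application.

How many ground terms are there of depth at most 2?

39

Write N_k for the number of ground terms of depth ≤ k. A term of depth ≤ k is either a constant or a function symbol applied to arguments of depth ≤ k−1, so N_k = 3 + N_{k-1} + N_{k-1} + N_{k-1}.
N_0 = 3
N_1 = 3 + 3 + 3 + 3 = 12
N_2 = 3 + 12 + 12 + 12 = 39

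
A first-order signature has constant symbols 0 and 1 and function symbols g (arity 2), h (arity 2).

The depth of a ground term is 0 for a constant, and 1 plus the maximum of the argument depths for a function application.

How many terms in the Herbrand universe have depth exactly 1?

8

If N_k denotes the number of depth-≤k ground terms, the 2 constants give N_0 = 2, and each function symbol of arity r contributes N_{k-1}^r new terms at level k: N_k = 2 + N_{k-1}^2 + N_{k-1}^2.
N_0 = 2
N_1 = 2 + 2^2 + 2^2 = 10
Terms of depth exactly 1: N_1 − N_0 = 10 − 2 = 8.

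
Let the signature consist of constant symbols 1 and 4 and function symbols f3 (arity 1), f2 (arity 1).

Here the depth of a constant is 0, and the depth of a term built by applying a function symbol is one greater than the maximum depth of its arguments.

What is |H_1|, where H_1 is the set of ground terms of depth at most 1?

6

If N_k denotes the number of depth-≤k ground terms, the 2 constants give N_0 = 2, and each function symbol of arity r contributes N_{k-1}^r new terms at level k: N_k = 2 + N_{k-1} + N_{k-1}.
N_0 = 2
N_1 = 2 + 2 + 2 = 6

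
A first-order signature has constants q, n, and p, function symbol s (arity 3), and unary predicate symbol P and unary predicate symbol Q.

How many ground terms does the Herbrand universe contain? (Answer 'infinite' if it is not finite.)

infinite

The signature has at least one function symbol (s, arity 3) and at least one constant (q).
Iterating s gives infinitely many distinct ground terms: q, s(q, q, q), s(s(q, q, q), s(q, q, q), s(q, q, q)), ...
So the Herbrand universe is infinite.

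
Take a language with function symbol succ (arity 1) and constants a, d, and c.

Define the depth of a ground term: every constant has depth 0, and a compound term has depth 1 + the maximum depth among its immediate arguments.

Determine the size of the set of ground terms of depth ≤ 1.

6

Write N_k for the number of ground terms of depth ≤ k. A term of depth ≤ k is either a constant or a function symbol applied to arguments of depth ≤ k−1, so N_k = 3 + N_{k-1}.
N_0 = 3
N_1 = 3 + 3 = 6
Explicitly: a, d, c, succ(a), succ(d), succ(c).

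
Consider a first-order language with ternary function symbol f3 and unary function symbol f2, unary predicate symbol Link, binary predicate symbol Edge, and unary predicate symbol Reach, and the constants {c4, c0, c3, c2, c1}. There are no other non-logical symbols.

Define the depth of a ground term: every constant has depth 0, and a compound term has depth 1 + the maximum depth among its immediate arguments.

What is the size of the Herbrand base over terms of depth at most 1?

18495

First count ground terms of depth ≤ 1.
Let N_k count ground terms of depth at most k. Each non-constant term of depth ≤ k is some function symbol applied to depth-≤(k−1) arguments, giving N_k = 5 + N_{k-1}^3 + N_{k-1}.
N_0 = 5
N_1 = 5 + 5^3 + 5 = 135
So |H| = 135.
A ground atom is a predicate applied to a tuple of terms from H, so the count is the sum over predicates of |H|^arity:
  Link: 135;  Edge: 135^2 = 18225;  Reach: 135
Total ground atoms: 135 + 18225 + 135 = 18495.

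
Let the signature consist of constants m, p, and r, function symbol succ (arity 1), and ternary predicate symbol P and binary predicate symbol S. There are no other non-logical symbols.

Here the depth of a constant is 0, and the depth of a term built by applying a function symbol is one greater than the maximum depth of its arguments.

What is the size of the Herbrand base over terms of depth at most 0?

36

First count ground terms of depth ≤ 0.
Count level by level. With function symbols succ/1, the terms of depth ≤ k are the 3 constants together with each function applied to depth-≤(k−1) tuples, so N_k = 3 + N_{k-1}.
N_0 = 3
Explicitly: m, p, r.
So |H| = 3.
Ground atoms are formed by filling each argument slot of a predicate with a term from H, so an r-ary predicate gives |H|^r atoms:
  P: 3^3 = 27;  S: 3^2 = 9
Total ground atoms: 27 + 9 = 36.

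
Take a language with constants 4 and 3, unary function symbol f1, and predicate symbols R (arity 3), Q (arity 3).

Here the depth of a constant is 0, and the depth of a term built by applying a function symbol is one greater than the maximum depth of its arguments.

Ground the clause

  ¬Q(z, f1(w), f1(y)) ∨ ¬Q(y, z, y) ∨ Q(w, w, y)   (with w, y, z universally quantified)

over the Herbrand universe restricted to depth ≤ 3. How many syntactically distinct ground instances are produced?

512

Ground terms of depth ≤ 3:
  Let N_k count ground terms of depth at most k. Each non-constant term of depth ≤ k is some function symbol applied to depth-≤(k−1) arguments, giving N_k = 2 + N_{k-1}.
  N_0 = 2
  N_1 = 2 + 2 = 4
  N_2 = 2 + 4 = 6
  N_3 = 2 + 6 = 8
  Explicitly: 4, 3, f1(4), f1(3), f1(f1(4)), f1(f1(3)), f1(f1(f1(4))), f1(f1(f1(3))).
So there are 8 ground terms available for substitution.
There are 3 variables to instantiate (w, y, z), each occurring in at least one literal, so different choices give different ground instances.
Number of ground instances = 8^3 = 512.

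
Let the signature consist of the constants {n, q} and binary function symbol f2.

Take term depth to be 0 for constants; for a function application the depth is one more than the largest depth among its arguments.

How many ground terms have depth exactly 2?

Let N_k = |{terms of depth ≤ k}|. Then N_0 = 2 and N_k = 2 + N_{k-1}^2 for k ≥ 1 (one summand per function symbol, arity giving the exponent).
N_0 = 2
N_1 = 2 + 2^2 = 6
N_2 = 2 + 6^2 = 38
Terms of depth exactly 2: N_2 − N_1 = 38 − 6 = 32.

32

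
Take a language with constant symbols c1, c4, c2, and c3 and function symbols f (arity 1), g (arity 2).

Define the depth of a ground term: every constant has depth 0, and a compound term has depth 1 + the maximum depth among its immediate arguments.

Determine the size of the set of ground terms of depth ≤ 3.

If N_k denotes the number of depth-≤k ground terms, the 4 constants give N_0 = 4, and each function symbol of arity r contributes N_{k-1}^r new terms at level k: N_k = 4 + N_{k-1} + N_{k-1}^2.
N_0 = 4
N_1 = 4 + 4 + 4^2 = 24
N_2 = 4 + 24 + 24^2 = 604
N_3 = 4 + 604 + 604^2 = 365424

365424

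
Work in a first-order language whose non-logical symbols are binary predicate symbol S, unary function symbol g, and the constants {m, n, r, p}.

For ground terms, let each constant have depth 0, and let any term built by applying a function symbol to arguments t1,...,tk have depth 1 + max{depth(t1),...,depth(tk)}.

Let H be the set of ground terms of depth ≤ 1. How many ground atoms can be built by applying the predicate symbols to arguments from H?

64

First count ground terms of depth ≤ 1.
Count level by level. With function symbols g/1, the terms of depth ≤ k are the 4 constants together with each function applied to depth-≤(k−1) tuples, so N_k = 4 + N_{k-1}.
N_0 = 4
N_1 = 4 + 4 = 8
Explicitly: m, n, r, p, g(m), g(n), g(r), g(p).
So |H| = 8.
A ground atom is a predicate applied to a tuple of terms from H, so the count is the sum over predicates of |H|^arity:
  S: 8^2 = 64
Total ground atoms: 64.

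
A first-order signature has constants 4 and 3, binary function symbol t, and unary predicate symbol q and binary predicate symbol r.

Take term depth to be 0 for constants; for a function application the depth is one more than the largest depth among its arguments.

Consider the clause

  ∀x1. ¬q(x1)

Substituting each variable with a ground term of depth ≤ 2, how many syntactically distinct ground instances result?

38

Ground terms of depth ≤ 2:
  Let N_k = |{terms of depth ≤ k}|. Then N_0 = 2 and N_k = 2 + N_{k-1}^2 for k ≥ 1 (one summand per function symbol, arity giving the exponent).
  N_0 = 2
  N_1 = 2 + 2^2 = 6
  N_2 = 2 + 6^2 = 38
So there are 38 ground terms available for substitution.
The body mentions the single quantified variable x1; since ground terms form a free algebra, no two substitutions collapse to the same formula.
Number of ground instances = 38.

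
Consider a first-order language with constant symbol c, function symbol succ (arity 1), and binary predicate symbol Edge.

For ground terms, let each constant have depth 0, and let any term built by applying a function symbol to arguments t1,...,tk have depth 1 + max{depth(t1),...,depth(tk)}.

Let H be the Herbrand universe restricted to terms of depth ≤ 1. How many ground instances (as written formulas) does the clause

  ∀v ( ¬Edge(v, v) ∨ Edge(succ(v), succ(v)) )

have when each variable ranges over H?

2

Ground terms of depth ≤ 1:
  Write N_k for the number of ground terms of depth ≤ k. A term of depth ≤ k is either a constant or a function symbol applied to arguments of depth ≤ k−1, so N_k = 1 + N_{k-1}.
  N_0 = 1
  N_1 = 1 + 1 = 2
So there are 2 ground terms available for substitution.
The clause has 1 distinct variable (v), which appears in the body. In the free term algebra distinct substitutions yield syntactically distinct ground instances.
Number of ground instances = 2.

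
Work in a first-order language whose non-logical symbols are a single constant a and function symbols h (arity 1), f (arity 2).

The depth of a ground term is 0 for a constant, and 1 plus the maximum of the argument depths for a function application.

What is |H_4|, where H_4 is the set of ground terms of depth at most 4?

33673

Let N_k count ground terms of depth at most k. Each non-constant term of depth ≤ k is some function symbol applied to depth-≤(k−1) arguments, giving N_k = 1 + N_{k-1} + N_{k-1}^2.
N_0 = 1
N_1 = 1 + 1 + 1^2 = 3
N_2 = 1 + 3 + 3^2 = 13
N_3 = 1 + 13 + 13^2 = 183
N_4 = 1 + 183 + 183^2 = 33673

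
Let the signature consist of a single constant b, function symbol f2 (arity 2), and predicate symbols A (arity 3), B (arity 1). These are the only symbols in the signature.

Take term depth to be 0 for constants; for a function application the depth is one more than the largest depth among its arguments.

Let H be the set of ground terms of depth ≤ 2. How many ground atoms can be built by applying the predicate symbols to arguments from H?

First count ground terms of depth ≤ 2.
Let N_k = |{terms of depth ≤ k}|. Then N_0 = 1 and N_k = 1 + N_{k-1}^2 for k ≥ 1 (one summand per function symbol, arity giving the exponent).
N_0 = 1
N_1 = 1 + 1^2 = 2
N_2 = 1 + 2^2 = 5
So |H| = 5.
Each predicate of arity r yields |H|^r ground atoms (one per choice of an r-tuple from H):
  A: 5^3 = 125;  B: 5
Total ground atoms: 125 + 5 = 130.

130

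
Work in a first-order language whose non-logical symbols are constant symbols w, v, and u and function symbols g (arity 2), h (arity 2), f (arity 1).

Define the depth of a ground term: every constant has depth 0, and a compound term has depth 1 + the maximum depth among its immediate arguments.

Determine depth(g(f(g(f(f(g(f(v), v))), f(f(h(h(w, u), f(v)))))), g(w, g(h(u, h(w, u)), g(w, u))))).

depth(f(v)) = 1 + depth(v) = 1 + 0 = 1
depth(g(f(v), v)) = 1 + max(1, 0) = 2
depth(f(g(f(v), v))) = 1 + depth(g(f(v), v)) = 1 + 2 = 3
depth(f(f(g(f(v), v)))) = 1 + depth(f(g(f(v), v))) = 1 + 3 = 4
depth(h(w, u)) = 1 + max(0, 0) = 1
depth(h(h(w, u), f(v))) = 1 + max(1, 1) = 2
depth(f(h(h(w, u), f(v)))) = 1 + depth(h(h(w, u), f(v))) = 1 + 2 = 3
depth(f(f(h(h(w, u), f(v))))) = 1 + depth(f(h(h(w, u), f(v)))) = 1 + 3 = 4
depth(g(f(f(g(f(v), v))), f(f(h(h(w, u), f(v)))))) = 1 + max(4, 4) = 5
depth(f(g(f(f(g(f(v), v))), f(f(h(h(w, u), f(v))))))) = 1 + depth(g(f(f(g(f(v), v))), f(f(h(h(w, u), f(v)))))) = 1 + 5 = 6
depth(h(u, h(w, u))) = 1 + max(0, 1) = 2
depth(g(w, u)) = 1 + max(0, 0) = 1
depth(g(h(u, h(w, u)), g(w, u))) = 1 + max(2, 1) = 3
depth(g(w, g(h(u, h(w, u)), g(w, u)))) = 1 + max(0, 3) = 4
depth(g(f(g(f(f(g(f(v), v))), f(f(h(h(w, u), f(v)))))), g(w, g(h(u, h(w, u)), g(w, u))))) = 1 + max(6, 4) = 7

7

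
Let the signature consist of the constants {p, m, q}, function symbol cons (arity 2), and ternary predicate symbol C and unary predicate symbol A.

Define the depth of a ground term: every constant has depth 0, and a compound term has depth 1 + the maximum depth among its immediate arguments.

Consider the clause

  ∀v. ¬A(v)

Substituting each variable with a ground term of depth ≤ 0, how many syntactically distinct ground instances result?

3

Ground terms of depth ≤ 0:
  If N_k denotes the number of depth-≤k ground terms, the 3 constants give N_0 = 3, and each function symbol of arity r contributes N_{k-1}^r new terms at level k: N_k = 3 + N_{k-1}^2.
  N_0 = 3
So there are 3 ground terms available for substitution.
The variable v ranges independently over the available ground terms, and distinct assignments produce distinct instances.
Number of ground instances = 3.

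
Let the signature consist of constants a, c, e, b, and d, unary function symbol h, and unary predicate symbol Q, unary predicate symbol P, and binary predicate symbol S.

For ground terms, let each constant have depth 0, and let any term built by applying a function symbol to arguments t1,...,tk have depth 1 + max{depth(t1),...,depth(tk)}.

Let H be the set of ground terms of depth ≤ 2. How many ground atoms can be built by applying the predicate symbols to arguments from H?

First count ground terms of depth ≤ 2.
If N_k denotes the number of depth-≤k ground terms, the 5 constants give N_0 = 5, and each function symbol of arity r contributes N_{k-1}^r new terms at level k: N_k = 5 + N_{k-1}.
N_0 = 5
N_1 = 5 + 5 = 10
N_2 = 5 + 10 = 15
So |H| = 15.
A ground atom is a predicate applied to a tuple of terms from H, so the count is the sum over predicates of |H|^arity:
  Q: 15;  P: 15;  S: 15^2 = 225
Total ground atoms: 15 + 15 + 225 = 255.

255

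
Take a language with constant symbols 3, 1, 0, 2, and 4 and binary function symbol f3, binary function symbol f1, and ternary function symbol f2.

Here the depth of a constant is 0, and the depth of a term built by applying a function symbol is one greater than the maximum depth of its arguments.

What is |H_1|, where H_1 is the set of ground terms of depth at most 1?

180

Count level by level. With function symbols f3/2, f1/2, f2/3, the terms of depth ≤ k are the 5 constants together with each function applied to depth-≤(k−1) tuples, so N_k = 5 + N_{k-1}^2 + N_{k-1}^2 + N_{k-1}^3.
N_0 = 5
N_1 = 5 + 5^2 + 5^2 + 5^3 = 180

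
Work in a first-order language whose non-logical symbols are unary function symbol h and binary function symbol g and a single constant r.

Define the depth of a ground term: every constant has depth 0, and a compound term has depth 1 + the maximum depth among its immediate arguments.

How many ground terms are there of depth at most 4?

33673

Let N_k count ground terms of depth at most k. Each non-constant term of depth ≤ k is some function symbol applied to depth-≤(k−1) arguments, giving N_k = 1 + N_{k-1} + N_{k-1}^2.
N_0 = 1
N_1 = 1 + 1 + 1^2 = 3
N_2 = 1 + 3 + 3^2 = 13
N_3 = 1 + 13 + 13^2 = 183
N_4 = 1 + 183 + 183^2 = 33673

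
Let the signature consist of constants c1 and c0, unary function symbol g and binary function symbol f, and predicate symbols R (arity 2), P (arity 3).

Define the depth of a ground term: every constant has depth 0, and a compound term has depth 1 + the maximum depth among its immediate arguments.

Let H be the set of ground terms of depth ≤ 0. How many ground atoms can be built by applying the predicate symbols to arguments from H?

12

First count ground terms of depth ≤ 0.
Write N_k for the number of ground terms of depth ≤ k. A term of depth ≤ k is either a constant or a function symbol applied to arguments of depth ≤ k−1, so N_k = 2 + N_{k-1} + N_{k-1}^2.
N_0 = 2
Explicitly: c1, c0.
So |H| = 2.
Each predicate of arity r yields |H|^r ground atoms (one per choice of an r-tuple from H):
  R: 2^2 = 4;  P: 2^3 = 8
Total ground atoms: 4 + 8 = 12.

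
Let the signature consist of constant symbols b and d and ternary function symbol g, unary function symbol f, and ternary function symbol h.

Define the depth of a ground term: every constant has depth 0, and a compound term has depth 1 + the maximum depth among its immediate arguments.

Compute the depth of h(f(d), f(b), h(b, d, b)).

2

depth(f(d)) = 1 + depth(d) = 1 + 0 = 1
depth(f(b)) = 1 + depth(b) = 1 + 0 = 1
depth(h(b, d, b)) = 1 + max(0, 0, 0) = 1
depth(h(f(d), f(b), h(b, d, b))) = 1 + max(1, 1, 1) = 2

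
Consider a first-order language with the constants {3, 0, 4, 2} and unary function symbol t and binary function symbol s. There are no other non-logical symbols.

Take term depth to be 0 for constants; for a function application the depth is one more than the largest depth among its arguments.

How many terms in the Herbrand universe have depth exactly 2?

If N_k denotes the number of depth-≤k ground terms, the 4 constants give N_0 = 4, and each function symbol of arity r contributes N_{k-1}^r new terms at level k: N_k = 4 + N_{k-1} + N_{k-1}^2.
N_0 = 4
N_1 = 4 + 4 + 4^2 = 24
N_2 = 4 + 24 + 24^2 = 604
Terms of depth exactly 2: N_2 − N_1 = 604 − 24 = 580.

580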